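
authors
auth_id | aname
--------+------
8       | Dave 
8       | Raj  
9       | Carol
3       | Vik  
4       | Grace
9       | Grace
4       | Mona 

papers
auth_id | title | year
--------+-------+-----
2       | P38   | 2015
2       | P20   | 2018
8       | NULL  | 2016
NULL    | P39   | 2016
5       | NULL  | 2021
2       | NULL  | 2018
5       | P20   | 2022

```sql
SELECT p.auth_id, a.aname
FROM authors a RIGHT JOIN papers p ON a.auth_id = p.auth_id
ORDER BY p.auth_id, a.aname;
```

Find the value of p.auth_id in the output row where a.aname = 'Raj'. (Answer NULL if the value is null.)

RIGHT JOIN keeps every row from `papers`; unmatched rows get NULL for `authors`'s columns.
Matching on a.auth_id = p.auth_id. A NULL in a compared column never satisfies the condition.
- auth_id=8: 1 matching p row(s), so 1 row(s) emitted.
- auth_id=8: 1 matching p row(s), so 1 row(s) emitted.
- auth_id=9: no matching p row.
- auth_id=3: no matching p row.
- auth_id=4: no matching p row.
- auth_id=9: no matching p row.
- auth_id=4: no matching p row.
- plus 6 unmatched p row(s), each kept with NULL a columns.

8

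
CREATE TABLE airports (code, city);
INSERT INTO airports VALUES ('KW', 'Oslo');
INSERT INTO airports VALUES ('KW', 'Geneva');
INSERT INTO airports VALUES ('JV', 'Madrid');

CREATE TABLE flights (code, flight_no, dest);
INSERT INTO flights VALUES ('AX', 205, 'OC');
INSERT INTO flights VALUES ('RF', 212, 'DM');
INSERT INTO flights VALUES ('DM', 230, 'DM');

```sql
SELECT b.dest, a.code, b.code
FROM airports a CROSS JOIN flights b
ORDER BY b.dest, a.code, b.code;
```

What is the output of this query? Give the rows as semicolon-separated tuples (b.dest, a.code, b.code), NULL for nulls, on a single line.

CROSS JOIN pairs every row of `airports` with every row of `flights`: 3 × 3 = 9 rows.
After projecting and ordering:
b.dest | a.code | b.code
DM | JV | DM
DM | JV | RF
DM | KW | DM
DM | KW | DM
DM | KW | RF
DM | KW | RF
OC | JV | AX
OC | KW | AX
OC | KW | AX

(DM, JV, DM); (DM, JV, RF); (DM, KW, DM); (DM, KW, DM); (DM, KW, RF); (DM, KW, RF); (OC, JV, AX); (OC, KW, AX); (OC, KW, AX)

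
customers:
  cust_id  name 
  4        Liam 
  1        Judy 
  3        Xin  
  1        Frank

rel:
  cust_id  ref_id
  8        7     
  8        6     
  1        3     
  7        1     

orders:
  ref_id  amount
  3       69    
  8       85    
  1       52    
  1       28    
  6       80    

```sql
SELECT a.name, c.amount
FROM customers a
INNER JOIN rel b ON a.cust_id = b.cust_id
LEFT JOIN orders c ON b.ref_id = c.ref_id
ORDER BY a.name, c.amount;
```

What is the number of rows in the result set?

Joins associate left-to-right: customers INNER JOIN rel on cust_id gives 2 intermediate row(s).
Then LEFT JOIN `orders c` on ref_id: each of those 2 rows is kept; rows whose b.ref_id has no match in c get NULL for c's columns.
Result: 2 row(s).

2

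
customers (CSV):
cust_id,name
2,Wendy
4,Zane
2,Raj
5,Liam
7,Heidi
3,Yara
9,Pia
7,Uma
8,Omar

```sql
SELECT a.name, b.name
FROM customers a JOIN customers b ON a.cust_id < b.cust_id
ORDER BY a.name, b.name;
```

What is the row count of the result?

INNER JOIN keeps only pairs where the ON condition holds.
Matching on a.cust_id < b.cust_id.
- cust_id=2: 7 matching b row(s), so 7 row(s) emitted.
- cust_id=4: 5 matching b row(s), so 5 row(s) emitted.
- cust_id=2: 7 matching b row(s), so 7 row(s) emitted.
- cust_id=5: 4 matching b row(s), so 4 row(s) emitted.
- cust_id=7: 2 matching b row(s), so 2 row(s) emitted.
- cust_id=3: 6 matching b row(s), so 6 row(s) emitted.
- cust_id=9: no matching b row, dropped.
- cust_id=7: 2 matching b row(s), so 2 row(s) emitted.
- cust_id=8: 1 matching b row(s), so 1 row(s) emitted.
Total: 34 rows.

34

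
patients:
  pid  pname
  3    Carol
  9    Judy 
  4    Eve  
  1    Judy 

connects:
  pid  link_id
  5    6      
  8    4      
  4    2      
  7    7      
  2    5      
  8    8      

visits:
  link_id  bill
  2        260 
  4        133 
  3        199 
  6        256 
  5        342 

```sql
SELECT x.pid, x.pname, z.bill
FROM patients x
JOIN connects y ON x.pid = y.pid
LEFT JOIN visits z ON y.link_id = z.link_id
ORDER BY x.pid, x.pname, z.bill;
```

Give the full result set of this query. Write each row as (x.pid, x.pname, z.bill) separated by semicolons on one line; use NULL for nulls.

(4, Eve, 260)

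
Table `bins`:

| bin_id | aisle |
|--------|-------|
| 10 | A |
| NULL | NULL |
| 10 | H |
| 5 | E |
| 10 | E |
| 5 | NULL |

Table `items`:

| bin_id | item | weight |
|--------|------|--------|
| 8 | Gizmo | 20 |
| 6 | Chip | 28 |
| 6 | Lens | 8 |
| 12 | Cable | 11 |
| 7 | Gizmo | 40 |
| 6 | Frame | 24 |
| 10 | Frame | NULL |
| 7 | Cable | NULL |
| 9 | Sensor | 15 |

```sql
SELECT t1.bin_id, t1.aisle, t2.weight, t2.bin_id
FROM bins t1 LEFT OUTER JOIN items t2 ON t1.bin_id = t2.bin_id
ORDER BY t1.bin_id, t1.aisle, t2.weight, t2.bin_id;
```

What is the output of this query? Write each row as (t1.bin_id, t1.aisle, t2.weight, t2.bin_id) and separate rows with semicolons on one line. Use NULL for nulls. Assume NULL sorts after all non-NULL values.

(5, E, NULL, NULL); (5, NULL, NULL, NULL); (10, A, NULL, 10); (10, E, NULL, 10); (10, H, NULL, 10); (NULL, NULL, NULL, NULL)

LEFT JOIN keeps every row from `bins`; unmatched rows get NULL for `items`'s columns.
Matching on t1.bin_id = t2.bin_id. A NULL in a compared column never satisfies the condition.
- t1[0] bin_id=10 → 1 match(es) in t2 → 1 row(s).
- t1[1] bin_id=NULL → no match; kept with NULLs on the t2 side.
- t1[2] bin_id=10 → 1 match(es) in t2 → 1 row(s).
- t1[3] bin_id=5 → no match; kept with NULLs on the t2 side.
- t1[4] bin_id=10 → 1 match(es) in t2 → 1 row(s).
- t1[5] bin_id=5 → no match; kept with NULLs on the t2 side.
After projecting and ordering:
t1.bin_id | t1.aisle | t2.weight | t2.bin_id
5 | E | NULL | NULL
5 | NULL | NULL | NULL
10 | A | NULL | 10
10 | E | NULL | 10
10 | H | NULL | 10
NULL | NULL | NULL | NULL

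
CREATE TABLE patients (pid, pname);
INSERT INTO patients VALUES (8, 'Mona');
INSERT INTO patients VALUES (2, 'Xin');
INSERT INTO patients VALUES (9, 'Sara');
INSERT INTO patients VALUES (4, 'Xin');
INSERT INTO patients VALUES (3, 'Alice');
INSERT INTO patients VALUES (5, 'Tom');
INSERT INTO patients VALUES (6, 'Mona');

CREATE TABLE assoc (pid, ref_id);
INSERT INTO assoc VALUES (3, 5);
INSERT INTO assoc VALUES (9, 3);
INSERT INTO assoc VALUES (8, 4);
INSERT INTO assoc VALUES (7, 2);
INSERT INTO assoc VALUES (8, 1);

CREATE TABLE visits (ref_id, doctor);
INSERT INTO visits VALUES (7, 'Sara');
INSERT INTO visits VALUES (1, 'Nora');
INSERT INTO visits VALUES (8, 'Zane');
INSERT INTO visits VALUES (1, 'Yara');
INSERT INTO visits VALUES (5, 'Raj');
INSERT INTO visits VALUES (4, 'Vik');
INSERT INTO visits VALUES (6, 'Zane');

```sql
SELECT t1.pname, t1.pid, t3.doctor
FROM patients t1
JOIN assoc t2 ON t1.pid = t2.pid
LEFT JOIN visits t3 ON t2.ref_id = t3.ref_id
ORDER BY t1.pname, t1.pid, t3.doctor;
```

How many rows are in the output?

5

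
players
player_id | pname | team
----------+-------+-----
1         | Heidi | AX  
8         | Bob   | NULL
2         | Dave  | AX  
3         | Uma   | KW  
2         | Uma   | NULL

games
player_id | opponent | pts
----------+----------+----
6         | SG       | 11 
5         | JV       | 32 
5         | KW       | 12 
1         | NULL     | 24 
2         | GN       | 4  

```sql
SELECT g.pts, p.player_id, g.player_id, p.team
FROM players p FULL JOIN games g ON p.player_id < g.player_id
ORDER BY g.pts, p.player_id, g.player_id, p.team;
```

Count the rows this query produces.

FULL OUTER JOIN keeps every row from both sides; unmatched rows get NULL for the other side's columns.
Matching on p.player_id < g.player_id.
Matched pairs: 13; unmatched p rows kept: 1; unmatched g rows kept: 1.
Total: 13 matched + 2 padded = 15 rows.

15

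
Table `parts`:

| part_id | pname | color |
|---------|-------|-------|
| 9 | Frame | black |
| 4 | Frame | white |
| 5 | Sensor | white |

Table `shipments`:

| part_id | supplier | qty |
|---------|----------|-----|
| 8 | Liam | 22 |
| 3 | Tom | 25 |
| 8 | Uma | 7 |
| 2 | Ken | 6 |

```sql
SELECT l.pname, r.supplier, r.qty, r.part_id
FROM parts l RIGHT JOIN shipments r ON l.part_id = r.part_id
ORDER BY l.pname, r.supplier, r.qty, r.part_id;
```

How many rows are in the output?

RIGHT JOIN keeps every row from `shipments`; unmatched rows get NULL for `parts`'s columns.
Matching on l.part_id = r.part_id.
Matched pairs: 0; unmatched r rows kept: 4.
Total: 0 matched + 4 padded = 4 rows.

4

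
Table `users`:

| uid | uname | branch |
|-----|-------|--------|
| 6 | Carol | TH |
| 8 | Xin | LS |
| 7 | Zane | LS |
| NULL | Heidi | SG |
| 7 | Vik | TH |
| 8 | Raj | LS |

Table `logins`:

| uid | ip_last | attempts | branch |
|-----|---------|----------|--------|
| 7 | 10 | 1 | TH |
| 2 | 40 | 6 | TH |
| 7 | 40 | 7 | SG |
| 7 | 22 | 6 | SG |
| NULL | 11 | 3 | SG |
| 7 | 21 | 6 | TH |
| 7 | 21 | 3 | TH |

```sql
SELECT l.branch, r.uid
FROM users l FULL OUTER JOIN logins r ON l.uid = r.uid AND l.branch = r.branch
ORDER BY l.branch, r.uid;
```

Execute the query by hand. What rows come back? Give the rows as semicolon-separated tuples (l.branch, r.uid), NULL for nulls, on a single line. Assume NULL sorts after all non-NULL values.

(LS, NULL); (LS, NULL); (LS, NULL); (SG, NULL); (TH, 7); (TH, 7); (TH, 7); (TH, NULL); (NULL, 2); (NULL, 7); (NULL, 7); (NULL, NULL)

FULL OUTER JOIN keeps every row from both sides; unmatched rows get NULL for the other side's columns.
Matching on l.uid = r.uid AND l.branch = r.branch. A NULL in a compared column never satisfies the condition.
- l row (uid=6, branch=TH): no match → kept, r columns NULL.
- l row (uid=8, branch=LS): no match → kept, r columns NULL.
- l row (uid=7, branch=LS): no match → kept, r columns NULL.
- l row (uid=NULL, branch=SG): no match → kept, r columns NULL.
- l row (uid=7, branch=TH): matches 3 r row(s) → 3 output row(s).
- l row (uid=8, branch=LS): no match → kept, r columns NULL.
- 4 row(s) from r found no l partner → padded with NULL.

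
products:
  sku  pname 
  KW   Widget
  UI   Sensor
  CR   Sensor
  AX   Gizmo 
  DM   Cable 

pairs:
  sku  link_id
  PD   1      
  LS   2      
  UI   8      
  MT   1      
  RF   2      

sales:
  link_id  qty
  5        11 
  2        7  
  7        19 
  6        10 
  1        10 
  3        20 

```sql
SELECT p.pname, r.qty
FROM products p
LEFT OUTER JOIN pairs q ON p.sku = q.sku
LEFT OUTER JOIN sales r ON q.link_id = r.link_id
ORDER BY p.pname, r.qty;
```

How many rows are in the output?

Step 1 — p LEFT JOIN q on sku → 5 row(s).
Then LEFT JOIN `sales r` on link_id: each of those 5 rows is kept; rows whose q.link_id has no match in r get NULL for r's columns.
Result: 5 row(s).

5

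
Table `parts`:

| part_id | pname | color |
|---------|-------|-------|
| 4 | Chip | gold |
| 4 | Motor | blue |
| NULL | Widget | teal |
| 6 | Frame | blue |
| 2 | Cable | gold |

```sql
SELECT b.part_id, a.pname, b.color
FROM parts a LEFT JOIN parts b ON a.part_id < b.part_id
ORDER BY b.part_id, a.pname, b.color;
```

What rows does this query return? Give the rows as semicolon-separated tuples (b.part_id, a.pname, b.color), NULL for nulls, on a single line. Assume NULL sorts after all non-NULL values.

LEFT JOIN keeps every row from `parts a`; unmatched rows get NULL for `parts b`'s columns.
Matching on a.part_id < b.part_id. A NULL in a compared column never satisfies the condition.
- a[0] part_id=4 → 1 match(es) in b → 1 row(s).
- a[1] part_id=4 → 1 match(es) in b → 1 row(s).
- a[2] part_id=NULL → no match; kept with NULLs on the b side.
- a[3] part_id=6 → no match; kept with NULLs on the b side.
- a[4] part_id=2 → 3 match(es) in b → 3 row(s).
After projecting and ordering:
b.part_id | a.pname | b.color
4 | Cable | blue
4 | Cable | gold
6 | Cable | blue
6 | Chip | blue
6 | Motor | blue
NULL | Frame | NULL
NULL | Widget | NULL

(4, Cable, blue); (4, Cable, gold); (6, Cable, blue); (6, Chip, blue); (6, Motor, blue); (NULL, Frame, NULL); (NULL, Widget, NULL)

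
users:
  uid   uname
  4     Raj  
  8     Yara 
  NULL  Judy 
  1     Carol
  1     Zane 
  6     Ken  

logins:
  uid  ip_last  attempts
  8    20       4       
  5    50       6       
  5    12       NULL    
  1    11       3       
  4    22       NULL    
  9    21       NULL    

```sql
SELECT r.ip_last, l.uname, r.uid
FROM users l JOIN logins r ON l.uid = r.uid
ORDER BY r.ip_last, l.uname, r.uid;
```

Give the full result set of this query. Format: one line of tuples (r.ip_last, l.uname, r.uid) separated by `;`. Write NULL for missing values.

INNER JOIN keeps only pairs where the ON condition holds.
Matching on l.uid = r.uid. A NULL in a compared column never satisfies the condition.
- l row (uid=4): matches 1 r row(s) → 1 output row(s).
- l row (uid=8): matches 1 r row(s) → 1 output row(s).
- l row (uid=NULL): no match → dropped.
- l row (uid=1): matches 1 r row(s) → 1 output row(s).
- l row (uid=1): matches 1 r row(s) → 1 output row(s).
- l row (uid=6): no match → dropped.
After projecting and ordering:
r.ip_last | l.uname | r.uid
11 | Carol | 1
11 | Zane | 1
20 | Yara | 8
22 | Raj | 4

(11, Carol, 1); (11, Zane, 1); (20, Yara, 8); (22, Raj, 4)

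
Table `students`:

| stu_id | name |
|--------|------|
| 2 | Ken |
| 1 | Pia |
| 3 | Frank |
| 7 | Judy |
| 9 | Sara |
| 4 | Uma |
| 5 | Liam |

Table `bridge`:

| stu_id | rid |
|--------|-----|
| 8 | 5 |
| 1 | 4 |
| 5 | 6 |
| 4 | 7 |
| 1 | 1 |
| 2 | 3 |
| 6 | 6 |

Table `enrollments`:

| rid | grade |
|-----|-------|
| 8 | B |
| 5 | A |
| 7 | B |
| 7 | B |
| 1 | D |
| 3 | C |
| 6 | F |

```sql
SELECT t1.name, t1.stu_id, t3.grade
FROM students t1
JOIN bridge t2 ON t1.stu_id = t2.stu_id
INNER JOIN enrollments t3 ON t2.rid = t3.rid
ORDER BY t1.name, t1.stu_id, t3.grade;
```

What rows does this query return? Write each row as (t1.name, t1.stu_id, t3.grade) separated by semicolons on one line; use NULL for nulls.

Evaluate left to right. First `students t1 INNER JOIN bridge t2` on stu_id: 5 row(s).
Then INNER JOIN `enrollments t3` on rid: keep only rows whose t2.rid appears in t3.

(Ken, 2, C); (Liam, 5, F); (Pia, 1, D); (Uma, 4, B); (Uma, 4, B)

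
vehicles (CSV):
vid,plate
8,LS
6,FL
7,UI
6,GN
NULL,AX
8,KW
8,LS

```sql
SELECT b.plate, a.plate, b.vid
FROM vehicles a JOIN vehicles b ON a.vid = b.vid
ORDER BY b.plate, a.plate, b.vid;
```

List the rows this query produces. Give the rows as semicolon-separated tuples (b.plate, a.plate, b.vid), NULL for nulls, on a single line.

(FL, FL, 6); (FL, GN, 6); (GN, FL, 6); (GN, GN, 6); (KW, KW, 8); (KW, LS, 8); (KW, LS, 8); (LS, KW, 8); (LS, KW, 8); (LS, LS, 8); (LS, LS, 8); (LS, LS, 8); (LS, LS, 8); (UI, UI, 7)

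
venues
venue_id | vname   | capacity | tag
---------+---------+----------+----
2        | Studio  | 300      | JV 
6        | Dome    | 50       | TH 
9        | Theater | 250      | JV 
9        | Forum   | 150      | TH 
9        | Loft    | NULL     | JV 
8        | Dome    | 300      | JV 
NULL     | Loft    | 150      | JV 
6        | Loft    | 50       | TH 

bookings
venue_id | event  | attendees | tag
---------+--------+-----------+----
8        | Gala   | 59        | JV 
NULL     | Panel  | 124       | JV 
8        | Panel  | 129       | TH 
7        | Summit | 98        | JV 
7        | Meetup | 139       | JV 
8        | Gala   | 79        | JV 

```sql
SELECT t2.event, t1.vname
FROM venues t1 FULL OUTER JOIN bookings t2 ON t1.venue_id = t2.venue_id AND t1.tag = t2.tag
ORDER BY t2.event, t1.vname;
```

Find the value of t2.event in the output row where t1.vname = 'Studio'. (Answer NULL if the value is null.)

FULL OUTER JOIN keeps every row from both sides; unmatched rows get NULL for the other side's columns.
Matching on t1.venue_id = t2.venue_id AND t1.tag = t2.tag. A NULL in a compared column never satisfies the condition.
- t1 row (venue_id=2, tag=JV): no match → kept, t2 columns NULL.
- t1 row (venue_id=6, tag=TH): no match → kept, t2 columns NULL.
- t1 row (venue_id=9, tag=JV): no match → kept, t2 columns NULL.
- t1 row (venue_id=9, tag=TH): no match → kept, t2 columns NULL.
- t1 row (venue_id=9, tag=JV): no match → kept, t2 columns NULL.
- t1 row (venue_id=8, tag=JV): matches 2 t2 row(s) → 2 output row(s).
- t1 row (venue_id=NULL, tag=JV): no match → kept, t2 columns NULL.
- t1 row (venue_id=6, tag=TH): no match → kept, t2 columns NULL.
- 4 t2 row(s) had no t1 match → kept, t1 columns NULL.

NULL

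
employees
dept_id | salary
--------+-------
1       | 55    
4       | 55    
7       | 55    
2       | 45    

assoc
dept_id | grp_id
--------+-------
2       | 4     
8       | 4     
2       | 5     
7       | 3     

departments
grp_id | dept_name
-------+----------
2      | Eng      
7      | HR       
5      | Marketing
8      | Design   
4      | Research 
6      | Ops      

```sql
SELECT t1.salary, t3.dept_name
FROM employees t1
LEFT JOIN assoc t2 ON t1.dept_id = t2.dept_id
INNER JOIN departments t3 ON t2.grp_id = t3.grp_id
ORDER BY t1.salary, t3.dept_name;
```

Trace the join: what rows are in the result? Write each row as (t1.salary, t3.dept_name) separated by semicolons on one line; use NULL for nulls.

(45, Marketing); (45, Research)

Evaluate left to right. First `employees t1 LEFT JOIN assoc t2` on dept_id: 5 row(s).
Then INNER JOIN `departments t3` on grp_id: keep only rows whose t2.grp_id appears in t3.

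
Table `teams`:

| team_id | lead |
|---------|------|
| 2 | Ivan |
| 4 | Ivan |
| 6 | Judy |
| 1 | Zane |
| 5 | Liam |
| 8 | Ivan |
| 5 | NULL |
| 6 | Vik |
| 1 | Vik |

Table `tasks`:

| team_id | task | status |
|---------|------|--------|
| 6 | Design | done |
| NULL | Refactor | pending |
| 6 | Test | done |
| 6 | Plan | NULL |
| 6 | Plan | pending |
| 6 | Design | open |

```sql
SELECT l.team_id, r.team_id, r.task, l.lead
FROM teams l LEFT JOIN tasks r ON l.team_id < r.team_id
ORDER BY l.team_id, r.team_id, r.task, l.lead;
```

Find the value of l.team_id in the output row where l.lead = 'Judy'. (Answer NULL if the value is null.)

LEFT JOIN keeps every row from `teams`; unmatched rows get NULL for `tasks`'s columns.
Matching on l.team_id < r.team_id. A NULL in a compared column never satisfies the condition.
- l[0] team_id=2 → 5 match(es) in r → 5 row(s).
- l[1] team_id=4 → 5 match(es) in r → 5 row(s).
- l[2] team_id=6 → no match; kept with NULLs on the r side.
- l[3] team_id=1 → 5 match(es) in r → 5 row(s).
- l[4] team_id=5 → 5 match(es) in r → 5 row(s).
- l[5] team_id=8 → no match; kept with NULLs on the r side.
- l[6] team_id=5 → 5 match(es) in r → 5 row(s).
- l[7] team_id=6 → no match; kept with NULLs on the r side.
- l[8] team_id=1 → 5 match(es) in r → 5 row(s).

6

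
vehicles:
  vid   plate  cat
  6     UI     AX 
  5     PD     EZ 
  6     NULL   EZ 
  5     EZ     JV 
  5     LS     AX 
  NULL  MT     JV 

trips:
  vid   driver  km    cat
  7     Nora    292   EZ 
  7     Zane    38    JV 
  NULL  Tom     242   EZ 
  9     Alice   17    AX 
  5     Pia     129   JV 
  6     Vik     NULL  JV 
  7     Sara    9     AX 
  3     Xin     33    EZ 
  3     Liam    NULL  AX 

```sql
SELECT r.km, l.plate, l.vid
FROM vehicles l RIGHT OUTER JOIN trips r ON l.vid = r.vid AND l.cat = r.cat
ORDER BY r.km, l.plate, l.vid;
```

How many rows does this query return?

9

RIGHT JOIN keeps every row from `trips`; unmatched rows get NULL for `vehicles`'s columns.
Matching on l.vid = r.vid AND l.cat = r.cat. A NULL in a compared column never satisfies the condition.
Matched pairs: 1; unmatched r rows kept: 8.
Total: 1 matched + 8 padded = 9 rows.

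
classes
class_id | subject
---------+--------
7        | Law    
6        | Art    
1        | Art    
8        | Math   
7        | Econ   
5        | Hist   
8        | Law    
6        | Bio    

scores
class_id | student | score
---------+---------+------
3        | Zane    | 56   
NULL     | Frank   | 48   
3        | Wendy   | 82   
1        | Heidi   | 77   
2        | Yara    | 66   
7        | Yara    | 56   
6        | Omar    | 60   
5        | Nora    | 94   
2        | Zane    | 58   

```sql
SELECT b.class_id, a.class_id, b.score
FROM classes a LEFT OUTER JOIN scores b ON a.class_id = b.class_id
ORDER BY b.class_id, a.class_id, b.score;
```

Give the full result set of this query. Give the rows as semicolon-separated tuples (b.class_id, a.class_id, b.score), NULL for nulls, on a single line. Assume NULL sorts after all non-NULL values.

(1, 1, 77); (5, 5, 94); (6, 6, 60); (6, 6, 60); (7, 7, 56); (7, 7, 56); (NULL, 8, NULL); (NULL, 8, NULL)

LEFT JOIN keeps every row from `classes`; unmatched rows get NULL for `scores`'s columns.
Matching on a.class_id = b.class_id. A NULL in a compared column never satisfies the condition.
- a[0] class_id=7 → 1 match(es) in b → 1 row(s).
- a[1] class_id=6 → 1 match(es) in b → 1 row(s).
- a[2] class_id=1 → 1 match(es) in b → 1 row(s).
- a[3] class_id=8 → no match; kept with NULLs on the b side.
- a[4] class_id=7 → 1 match(es) in b → 1 row(s).
- a[5] class_id=5 → 1 match(es) in b → 1 row(s).
- a[6] class_id=8 → no match; kept with NULLs on the b side.
- a[7] class_id=6 → 1 match(es) in b → 1 row(s).
After projecting and ordering:
b.class_id | a.class_id | b.score
1 | 1 | 77
5 | 5 | 94
6 | 6 | 60
6 | 6 | 60
7 | 7 | 56
7 | 7 | 56
NULL | 8 | NULL
NULL | 8 | NULL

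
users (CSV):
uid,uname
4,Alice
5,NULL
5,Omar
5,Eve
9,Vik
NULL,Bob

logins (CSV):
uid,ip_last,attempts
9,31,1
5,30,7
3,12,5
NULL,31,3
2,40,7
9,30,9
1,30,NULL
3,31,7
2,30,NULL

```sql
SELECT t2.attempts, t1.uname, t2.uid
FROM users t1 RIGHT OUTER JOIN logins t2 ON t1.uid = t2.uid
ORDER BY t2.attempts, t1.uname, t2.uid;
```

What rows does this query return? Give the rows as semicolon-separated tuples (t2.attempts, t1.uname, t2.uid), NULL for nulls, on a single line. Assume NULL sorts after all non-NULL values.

RIGHT JOIN keeps every row from `logins`; unmatched rows get NULL for `users`'s columns.
Matching on t1.uid = t2.uid. A NULL in a compared column never satisfies the condition.
- t1 row (uid=4): no match.
- t1 row (uid=5): matches 1 t2 row(s) → 1 output row(s).
- t1 row (uid=5): matches 1 t2 row(s) → 1 output row(s).
- t1 row (uid=5): matches 1 t2 row(s) → 1 output row(s).
- t1 row (uid=9): matches 2 t2 row(s) → 2 output row(s).
- t1 row (uid=NULL): no match.
- 6 t2 row(s) had no t1 match → kept, t1 columns NULL.

(1, Vik, 9); (3, NULL, NULL); (5, NULL, 3); (7, Eve, 5); (7, Omar, 5); (7, NULL, 2); (7, NULL, 3); (7, NULL, 5); (9, Vik, 9); (NULL, NULL, 1); (NULL, NULL, 2)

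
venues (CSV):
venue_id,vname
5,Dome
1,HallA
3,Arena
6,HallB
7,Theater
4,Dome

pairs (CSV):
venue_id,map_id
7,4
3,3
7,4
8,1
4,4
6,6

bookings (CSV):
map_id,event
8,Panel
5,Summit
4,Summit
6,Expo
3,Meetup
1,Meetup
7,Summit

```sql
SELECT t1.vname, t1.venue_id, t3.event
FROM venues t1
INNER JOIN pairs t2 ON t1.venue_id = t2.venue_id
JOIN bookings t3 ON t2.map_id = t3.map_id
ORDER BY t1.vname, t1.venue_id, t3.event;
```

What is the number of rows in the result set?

5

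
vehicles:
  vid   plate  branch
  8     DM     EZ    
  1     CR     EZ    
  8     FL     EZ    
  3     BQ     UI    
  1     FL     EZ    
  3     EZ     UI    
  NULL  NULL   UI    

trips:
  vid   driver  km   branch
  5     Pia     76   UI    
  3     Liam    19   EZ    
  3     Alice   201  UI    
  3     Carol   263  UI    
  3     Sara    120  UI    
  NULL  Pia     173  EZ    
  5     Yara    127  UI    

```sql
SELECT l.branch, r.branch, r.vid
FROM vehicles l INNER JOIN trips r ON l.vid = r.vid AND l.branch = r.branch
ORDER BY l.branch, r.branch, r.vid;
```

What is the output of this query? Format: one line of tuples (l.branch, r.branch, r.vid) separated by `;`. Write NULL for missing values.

(UI, UI, 3); (UI, UI, 3); (UI, UI, 3); (UI, UI, 3); (UI, UI, 3); (UI, UI, 3)

INNER JOIN keeps only pairs where the ON condition holds.
Matching on l.vid = r.vid AND l.branch = r.branch. A NULL in a compared column never satisfies the condition.
- l[0] vid=8, branch=EZ → no match; dropped.
- l[1] vid=1, branch=EZ → no match; dropped.
- l[2] vid=8, branch=EZ → no match; dropped.
- l[3] vid=3, branch=UI → 3 match(es) in r → 3 row(s).
- l[4] vid=1, branch=EZ → no match; dropped.
- l[5] vid=3, branch=UI → 3 match(es) in r → 3 row(s).
- l[6] vid=NULL, branch=UI → no match; dropped.
After projecting and ordering:
l.branch | r.branch | r.vid
UI | UI | 3
UI | UI | 3
UI | UI | 3
UI | UI | 3
UI | UI | 3
UI | UI | 3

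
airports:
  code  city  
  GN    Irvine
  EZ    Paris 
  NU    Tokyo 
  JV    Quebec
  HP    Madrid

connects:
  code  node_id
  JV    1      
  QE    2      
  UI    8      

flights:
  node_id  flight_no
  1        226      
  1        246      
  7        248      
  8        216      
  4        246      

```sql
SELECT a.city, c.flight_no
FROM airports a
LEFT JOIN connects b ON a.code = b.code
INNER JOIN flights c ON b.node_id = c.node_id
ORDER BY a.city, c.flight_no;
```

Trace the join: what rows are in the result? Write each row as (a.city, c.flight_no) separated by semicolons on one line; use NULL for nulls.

Joins associate left-to-right: airports LEFT JOIN connects on code gives 5 intermediate row(s).
Then INNER JOIN `flights c` on node_id: keep only rows whose b.node_id appears in c.

(Quebec, 226); (Quebec, 246)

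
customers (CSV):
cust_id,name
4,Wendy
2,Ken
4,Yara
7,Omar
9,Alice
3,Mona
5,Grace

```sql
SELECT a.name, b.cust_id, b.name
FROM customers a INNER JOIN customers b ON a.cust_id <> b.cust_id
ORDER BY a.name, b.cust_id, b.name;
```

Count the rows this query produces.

INNER JOIN keeps only pairs where the ON condition holds.
Matching on a.cust_id <> b.cust_id.
- a (cust_id=4) pairs with 5 row(s) of b.
- a (cust_id=2) pairs with 6 row(s) of b.
- a (cust_id=4) pairs with 5 row(s) of b.
- a (cust_id=7) pairs with 6 row(s) of b.
- a (cust_id=9) pairs with 6 row(s) of b.
- a (cust_id=3) pairs with 6 row(s) of b.
- a (cust_id=5) pairs with 6 row(s) of b.
Total: 40 rows.

40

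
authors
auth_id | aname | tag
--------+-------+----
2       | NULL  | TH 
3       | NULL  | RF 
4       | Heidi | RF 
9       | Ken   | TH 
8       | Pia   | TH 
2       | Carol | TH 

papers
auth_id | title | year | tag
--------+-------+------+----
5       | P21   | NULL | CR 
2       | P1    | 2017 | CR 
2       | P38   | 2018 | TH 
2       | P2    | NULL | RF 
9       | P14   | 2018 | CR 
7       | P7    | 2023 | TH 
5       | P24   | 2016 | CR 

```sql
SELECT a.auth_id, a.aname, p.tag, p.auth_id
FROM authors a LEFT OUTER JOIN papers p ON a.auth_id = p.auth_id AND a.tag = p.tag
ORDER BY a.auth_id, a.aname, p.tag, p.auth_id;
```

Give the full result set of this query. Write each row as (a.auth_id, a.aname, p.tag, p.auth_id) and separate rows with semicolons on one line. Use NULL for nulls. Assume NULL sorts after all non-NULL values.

LEFT JOIN keeps every row from `authors`; unmatched rows get NULL for `papers`'s columns.
Matching on a.auth_id = p.auth_id AND a.tag = p.tag.
- auth_id=2, tag=TH: 1 matching p row(s), so 1 row(s) emitted.
- auth_id=3, tag=RF: no p row matches, row kept with p columns NULL.
- auth_id=4, tag=RF: no p row matches, row kept with p columns NULL.
- auth_id=9, tag=TH: no p row matches, row kept with p columns NULL.
- auth_id=8, tag=TH: no p row matches, row kept with p columns NULL.
- auth_id=2, tag=TH: 1 matching p row(s), so 1 row(s) emitted.
After projecting and ordering:
a.auth_id | a.aname | p.tag | p.auth_id
2 | Carol | TH | 2
2 | NULL | TH | 2
3 | NULL | NULL | NULL
4 | Heidi | NULL | NULL
8 | Pia | NULL | NULL
9 | Ken | NULL | NULL

(2, Carol, TH, 2); (2, NULL, TH, 2); (3, NULL, NULL, NULL); (4, Heidi, NULL, NULL); (8, Pia, NULL, NULL); (9, Ken, NULL, NULL)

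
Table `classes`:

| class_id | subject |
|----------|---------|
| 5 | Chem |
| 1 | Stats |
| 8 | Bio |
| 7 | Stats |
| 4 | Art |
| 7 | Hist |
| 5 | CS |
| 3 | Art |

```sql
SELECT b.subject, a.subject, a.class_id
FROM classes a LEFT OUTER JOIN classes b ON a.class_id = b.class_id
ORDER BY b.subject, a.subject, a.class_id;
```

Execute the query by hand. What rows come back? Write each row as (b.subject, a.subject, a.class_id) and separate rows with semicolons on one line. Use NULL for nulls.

(Art, Art, 3); (Art, Art, 4); (Bio, Bio, 8); (CS, CS, 5); (CS, Chem, 5); (Chem, CS, 5); (Chem, Chem, 5); (Hist, Hist, 7); (Hist, Stats, 7); (Stats, Hist, 7); (Stats, Stats, 1); (Stats, Stats, 7)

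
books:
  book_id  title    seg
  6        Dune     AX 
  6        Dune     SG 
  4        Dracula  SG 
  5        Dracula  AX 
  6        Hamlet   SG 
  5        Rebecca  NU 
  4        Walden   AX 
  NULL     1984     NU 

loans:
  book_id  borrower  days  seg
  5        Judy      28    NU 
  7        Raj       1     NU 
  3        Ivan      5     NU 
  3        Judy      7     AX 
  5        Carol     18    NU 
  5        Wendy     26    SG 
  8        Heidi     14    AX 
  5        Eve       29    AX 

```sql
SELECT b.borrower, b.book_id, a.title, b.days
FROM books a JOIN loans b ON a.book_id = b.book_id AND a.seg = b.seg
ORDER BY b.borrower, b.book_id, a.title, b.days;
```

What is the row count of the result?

3

INNER JOIN keeps only pairs where the ON condition holds.
Matching on a.book_id = b.book_id AND a.seg = b.seg. A NULL in a compared column never satisfies the condition.
Matched pairs: 3.
Total: 3 rows.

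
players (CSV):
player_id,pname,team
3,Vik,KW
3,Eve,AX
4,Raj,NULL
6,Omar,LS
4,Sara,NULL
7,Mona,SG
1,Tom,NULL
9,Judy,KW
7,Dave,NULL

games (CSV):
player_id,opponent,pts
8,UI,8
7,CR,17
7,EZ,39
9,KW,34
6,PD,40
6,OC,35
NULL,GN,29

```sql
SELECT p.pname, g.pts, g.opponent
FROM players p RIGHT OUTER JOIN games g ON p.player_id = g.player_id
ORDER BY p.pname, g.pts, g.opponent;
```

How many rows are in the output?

9

RIGHT JOIN keeps every row from `games`; unmatched rows get NULL for `players`'s columns.
Matching on p.player_id = g.player_id. A NULL in a compared column never satisfies the condition.
- p row (player_id=3): no match.
- p row (player_id=3): no match.
- p row (player_id=4): no match.
- p row (player_id=6): matches 2 g row(s) → 2 output row(s).
- p row (player_id=4): no match.
- p row (player_id=7): matches 2 g row(s) → 2 output row(s).
- p row (player_id=1): no match.
- p row (player_id=9): matches 1 g row(s) → 1 output row(s).
- p row (player_id=7): matches 2 g row(s) → 2 output row(s).
- plus 2 unmatched g row(s), each kept with NULL p columns.
Total: 7 matched + 2 padded = 9 rows.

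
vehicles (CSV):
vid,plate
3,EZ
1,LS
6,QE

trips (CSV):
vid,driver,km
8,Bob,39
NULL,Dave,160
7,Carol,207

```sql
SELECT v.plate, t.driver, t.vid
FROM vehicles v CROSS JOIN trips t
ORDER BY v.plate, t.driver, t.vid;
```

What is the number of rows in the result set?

CROSS JOIN pairs every row of `vehicles` with every row of `trips`: 3 × 3 = 9 rows.

9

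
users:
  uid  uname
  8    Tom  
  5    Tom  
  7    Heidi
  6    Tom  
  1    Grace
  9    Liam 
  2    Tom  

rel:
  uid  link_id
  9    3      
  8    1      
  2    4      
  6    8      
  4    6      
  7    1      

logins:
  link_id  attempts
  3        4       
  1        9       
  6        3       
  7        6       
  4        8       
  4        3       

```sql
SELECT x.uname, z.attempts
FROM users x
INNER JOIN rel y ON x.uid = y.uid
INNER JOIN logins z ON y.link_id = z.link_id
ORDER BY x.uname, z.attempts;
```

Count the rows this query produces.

5

Joins associate left-to-right: users INNER JOIN rel on uid gives 5 intermediate row(s).
Then INNER JOIN `logins z` on link_id: keep only rows whose y.link_id appears in z.
Result: 5 row(s).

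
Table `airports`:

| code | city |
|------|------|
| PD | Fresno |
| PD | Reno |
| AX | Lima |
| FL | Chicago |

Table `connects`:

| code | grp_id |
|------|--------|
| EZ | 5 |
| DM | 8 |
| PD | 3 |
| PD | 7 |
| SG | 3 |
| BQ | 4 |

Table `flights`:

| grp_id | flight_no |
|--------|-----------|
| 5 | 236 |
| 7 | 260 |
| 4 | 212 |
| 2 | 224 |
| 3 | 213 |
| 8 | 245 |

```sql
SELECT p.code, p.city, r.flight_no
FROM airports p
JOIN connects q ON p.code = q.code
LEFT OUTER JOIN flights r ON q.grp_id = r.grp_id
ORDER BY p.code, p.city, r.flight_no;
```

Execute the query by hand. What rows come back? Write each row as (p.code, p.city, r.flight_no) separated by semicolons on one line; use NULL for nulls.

Step 1 — p INNER JOIN q on code → 4 row(s).
Then LEFT JOIN `flights r` on grp_id: each of those 4 rows is kept; rows whose q.grp_id has no match in r get NULL for r's columns.

(PD, Fresno, 213); (PD, Fresno, 260); (PD, Reno, 213); (PD, Reno, 260)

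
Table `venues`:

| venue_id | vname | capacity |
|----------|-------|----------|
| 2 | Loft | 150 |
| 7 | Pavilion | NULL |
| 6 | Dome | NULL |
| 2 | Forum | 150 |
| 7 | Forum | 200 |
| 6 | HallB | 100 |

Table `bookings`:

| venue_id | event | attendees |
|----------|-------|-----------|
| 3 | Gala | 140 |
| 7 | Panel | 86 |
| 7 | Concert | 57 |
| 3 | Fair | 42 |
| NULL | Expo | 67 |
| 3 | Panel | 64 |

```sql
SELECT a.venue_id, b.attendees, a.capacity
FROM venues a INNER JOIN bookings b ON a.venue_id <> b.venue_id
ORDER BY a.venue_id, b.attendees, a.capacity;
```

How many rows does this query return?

26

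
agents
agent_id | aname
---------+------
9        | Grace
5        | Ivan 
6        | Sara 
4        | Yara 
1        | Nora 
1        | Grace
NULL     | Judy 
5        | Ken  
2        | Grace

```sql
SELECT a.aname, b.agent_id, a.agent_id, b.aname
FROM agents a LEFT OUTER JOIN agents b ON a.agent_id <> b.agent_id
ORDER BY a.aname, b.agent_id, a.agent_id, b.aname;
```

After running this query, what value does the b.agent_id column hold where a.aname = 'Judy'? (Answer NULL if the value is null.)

NULL

LEFT JOIN keeps every row from `agents a`; unmatched rows get NULL for `agents b`'s columns.
Matching on a.agent_id <> b.agent_id. A NULL in a compared column never satisfies the condition.
- agent_id=9: 7 matching b row(s), so 7 row(s) emitted.
- agent_id=5: 6 matching b row(s), so 6 row(s) emitted.
- agent_id=6: 7 matching b row(s), so 7 row(s) emitted.
- agent_id=4: 7 matching b row(s), so 7 row(s) emitted.
- agent_id=1: 6 matching b row(s), so 6 row(s) emitted.
- agent_id=1: 6 matching b row(s), so 6 row(s) emitted.
- agent_id=NULL: no b row matches, row kept with b columns NULL.
- agent_id=5: 6 matching b row(s), so 6 row(s) emitted.
- agent_id=2: 7 matching b row(s), so 7 row(s) emitted.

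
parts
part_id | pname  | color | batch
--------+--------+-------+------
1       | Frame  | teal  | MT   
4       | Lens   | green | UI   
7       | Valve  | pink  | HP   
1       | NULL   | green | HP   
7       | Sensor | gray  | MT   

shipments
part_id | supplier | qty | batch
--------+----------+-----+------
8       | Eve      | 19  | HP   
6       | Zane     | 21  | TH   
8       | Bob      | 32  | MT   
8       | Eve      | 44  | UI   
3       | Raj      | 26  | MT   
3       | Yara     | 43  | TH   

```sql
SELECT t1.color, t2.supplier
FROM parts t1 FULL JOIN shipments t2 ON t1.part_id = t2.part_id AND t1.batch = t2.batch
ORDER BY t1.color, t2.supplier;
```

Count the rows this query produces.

FULL OUTER JOIN keeps every row from both sides; unmatched rows get NULL for the other side's columns.
Matching on t1.part_id = t2.part_id AND t1.batch = t2.batch.
- t1 row (part_id=1, batch=MT): no match → kept, t2 columns NULL.
- t1 row (part_id=4, batch=UI): no match → kept, t2 columns NULL.
- t1 row (part_id=7, batch=HP): no match → kept, t2 columns NULL.
- t1 row (part_id=1, batch=HP): no match → kept, t2 columns NULL.
- t1 row (part_id=7, batch=MT): no match → kept, t2 columns NULL.
- plus 6 unmatched t2 row(s), each kept with NULL t1 columns.
Total: 0 matched + 11 padded = 11 rows.

11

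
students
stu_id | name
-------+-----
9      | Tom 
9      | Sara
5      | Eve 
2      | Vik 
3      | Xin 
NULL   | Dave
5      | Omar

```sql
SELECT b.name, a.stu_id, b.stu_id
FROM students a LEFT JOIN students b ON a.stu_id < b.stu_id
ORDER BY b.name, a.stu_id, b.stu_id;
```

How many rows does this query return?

LEFT JOIN keeps every row from `students a`; unmatched rows get NULL for `students b`'s columns.
Matching on a.stu_id < b.stu_id. A NULL in a compared column never satisfies the condition.
- a row (stu_id=9): no match → kept, b columns NULL.
- a row (stu_id=9): no match → kept, b columns NULL.
- a row (stu_id=5): matches 2 b row(s) → 2 output row(s).
- a row (stu_id=2): matches 5 b row(s) → 5 output row(s).
- a row (stu_id=3): matches 4 b row(s) → 4 output row(s).
- a row (stu_id=NULL): no match → kept, b columns NULL.
- a row (stu_id=5): matches 2 b row(s) → 2 output row(s).
Total: 13 matched + 3 padded = 16 rows.

16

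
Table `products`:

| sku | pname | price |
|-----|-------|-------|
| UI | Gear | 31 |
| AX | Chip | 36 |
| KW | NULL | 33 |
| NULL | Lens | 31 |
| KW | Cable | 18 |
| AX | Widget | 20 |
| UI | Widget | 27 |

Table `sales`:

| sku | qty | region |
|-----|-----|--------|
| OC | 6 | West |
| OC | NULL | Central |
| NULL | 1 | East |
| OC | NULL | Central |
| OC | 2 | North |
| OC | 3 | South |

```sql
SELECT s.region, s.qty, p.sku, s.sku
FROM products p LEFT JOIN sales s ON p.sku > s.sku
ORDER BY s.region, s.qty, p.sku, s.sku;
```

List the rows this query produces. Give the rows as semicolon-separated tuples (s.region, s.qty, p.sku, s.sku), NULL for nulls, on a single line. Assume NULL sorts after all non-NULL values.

LEFT JOIN keeps every row from `products`; unmatched rows get NULL for `sales`'s columns.
Matching on p.sku > s.sku. A NULL in a compared column never satisfies the condition.
Matched pairs: 10; unmatched p rows kept: 5.

(Central, NULL, UI, OC); (Central, NULL, UI, OC); (Central, NULL, UI, OC); (Central, NULL, UI, OC); (North, 2, UI, OC); (North, 2, UI, OC); (South, 3, UI, OC); (South, 3, UI, OC); (West, 6, UI, OC); (West, 6, UI, OC); (NULL, NULL, AX, NULL); (NULL, NULL, AX, NULL); (NULL, NULL, KW, NULL); (NULL, NULL, KW, NULL); (NULL, NULL, NULL, NULL)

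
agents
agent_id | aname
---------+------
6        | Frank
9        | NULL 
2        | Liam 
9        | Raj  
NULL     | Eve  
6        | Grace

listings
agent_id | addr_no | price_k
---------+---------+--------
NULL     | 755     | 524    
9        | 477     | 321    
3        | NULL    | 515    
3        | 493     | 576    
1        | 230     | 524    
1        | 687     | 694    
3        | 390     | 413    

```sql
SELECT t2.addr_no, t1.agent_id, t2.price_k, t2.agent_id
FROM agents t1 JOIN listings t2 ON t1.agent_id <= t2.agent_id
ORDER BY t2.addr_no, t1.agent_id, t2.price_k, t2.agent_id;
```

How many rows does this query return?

8

INNER JOIN keeps only pairs where the ON condition holds.
Matching on t1.agent_id <= t2.agent_id. A NULL in a compared column never satisfies the condition.
Matched pairs: 8.
Total: 8 rows.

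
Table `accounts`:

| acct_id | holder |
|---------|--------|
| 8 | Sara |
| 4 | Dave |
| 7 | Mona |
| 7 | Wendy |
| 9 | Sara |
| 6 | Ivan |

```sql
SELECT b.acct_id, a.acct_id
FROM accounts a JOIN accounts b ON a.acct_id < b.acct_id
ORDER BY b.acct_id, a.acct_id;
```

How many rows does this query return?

14

INNER JOIN keeps only pairs where the ON condition holds.
Matching on a.acct_id < b.acct_id.
- a[0] acct_id=8 → 1 match(es) in b → 1 row(s).
- a[1] acct_id=4 → 5 match(es) in b → 5 row(s).
- a[2] acct_id=7 → 2 match(es) in b → 2 row(s).
- a[3] acct_id=7 → 2 match(es) in b → 2 row(s).
- a[4] acct_id=9 → no match; dropped.
- a[5] acct_id=6 → 4 match(es) in b → 4 row(s).
Total: 14 rows.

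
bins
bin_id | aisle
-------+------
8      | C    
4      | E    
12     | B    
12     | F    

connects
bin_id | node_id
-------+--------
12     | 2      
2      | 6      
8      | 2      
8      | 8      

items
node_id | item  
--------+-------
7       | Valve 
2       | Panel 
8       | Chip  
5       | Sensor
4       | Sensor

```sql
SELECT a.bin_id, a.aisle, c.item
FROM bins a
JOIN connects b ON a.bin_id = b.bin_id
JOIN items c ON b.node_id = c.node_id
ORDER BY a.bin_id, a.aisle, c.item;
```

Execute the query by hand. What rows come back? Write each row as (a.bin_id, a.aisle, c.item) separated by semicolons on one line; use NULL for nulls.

(8, C, Chip); (8, C, Panel); (12, B, Panel); (12, F, Panel)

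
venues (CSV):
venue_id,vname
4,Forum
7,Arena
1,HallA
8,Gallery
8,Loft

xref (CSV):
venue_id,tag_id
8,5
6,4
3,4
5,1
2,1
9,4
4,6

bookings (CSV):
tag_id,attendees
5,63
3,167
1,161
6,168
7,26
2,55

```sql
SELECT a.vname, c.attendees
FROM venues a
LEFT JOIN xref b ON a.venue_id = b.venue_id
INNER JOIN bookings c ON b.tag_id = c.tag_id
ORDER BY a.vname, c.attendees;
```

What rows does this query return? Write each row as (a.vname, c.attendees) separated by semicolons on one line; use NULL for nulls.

Evaluate left to right. First `venues a LEFT JOIN xref b` on venue_id: 5 row(s).
Then INNER JOIN `bookings c` on tag_id: keep only rows whose b.tag_id appears in c.

(Forum, 168); (Gallery, 63); (Loft, 63)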